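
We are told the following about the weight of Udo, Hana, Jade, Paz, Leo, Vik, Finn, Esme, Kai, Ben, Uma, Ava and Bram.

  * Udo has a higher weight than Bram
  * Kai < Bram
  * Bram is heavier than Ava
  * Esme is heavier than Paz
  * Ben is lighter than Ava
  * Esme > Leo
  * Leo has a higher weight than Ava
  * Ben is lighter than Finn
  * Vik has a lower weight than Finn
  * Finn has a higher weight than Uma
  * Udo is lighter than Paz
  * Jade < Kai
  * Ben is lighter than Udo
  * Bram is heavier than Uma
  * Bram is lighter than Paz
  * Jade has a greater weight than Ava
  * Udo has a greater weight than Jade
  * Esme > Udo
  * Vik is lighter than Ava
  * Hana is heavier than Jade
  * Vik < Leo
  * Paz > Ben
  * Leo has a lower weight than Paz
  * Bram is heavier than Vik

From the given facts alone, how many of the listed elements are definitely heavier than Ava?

8

The elements the relations force above Ava are Leo, Jade, Kai, Bram, Udo, Hana, Paz, Esme — no chain reaches any other.
That is 8.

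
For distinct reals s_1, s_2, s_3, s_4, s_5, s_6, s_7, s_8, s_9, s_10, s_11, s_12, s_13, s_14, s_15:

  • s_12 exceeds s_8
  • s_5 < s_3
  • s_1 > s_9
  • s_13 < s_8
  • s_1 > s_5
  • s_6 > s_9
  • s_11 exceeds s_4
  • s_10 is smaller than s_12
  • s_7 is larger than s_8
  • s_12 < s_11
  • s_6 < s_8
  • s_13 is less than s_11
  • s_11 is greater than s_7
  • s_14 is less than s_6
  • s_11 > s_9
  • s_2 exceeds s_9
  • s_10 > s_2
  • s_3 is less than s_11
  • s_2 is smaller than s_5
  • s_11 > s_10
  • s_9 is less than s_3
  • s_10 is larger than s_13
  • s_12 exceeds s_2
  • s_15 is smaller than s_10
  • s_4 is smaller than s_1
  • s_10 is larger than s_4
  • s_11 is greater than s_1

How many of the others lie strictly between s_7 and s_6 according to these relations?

Chaining upward from s_6 reaches: s_8, s_12, s_11.
Chaining downward from s_7 reaches: s_13, s_9, s_14, s_8.
Strictly between s_6 and s_7 are those in both lists: s_8 — 1 element.

1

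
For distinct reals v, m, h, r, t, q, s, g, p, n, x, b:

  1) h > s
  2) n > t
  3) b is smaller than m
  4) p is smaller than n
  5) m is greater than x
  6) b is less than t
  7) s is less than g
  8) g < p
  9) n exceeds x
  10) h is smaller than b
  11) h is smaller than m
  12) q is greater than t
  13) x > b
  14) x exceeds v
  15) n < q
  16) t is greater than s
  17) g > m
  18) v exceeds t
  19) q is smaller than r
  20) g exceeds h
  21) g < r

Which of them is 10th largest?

b

The consecutive relations fix a unique order: s < h < b < t < v < x < m < g < p < n < q < r.
Counting 10 from the largest end gives b.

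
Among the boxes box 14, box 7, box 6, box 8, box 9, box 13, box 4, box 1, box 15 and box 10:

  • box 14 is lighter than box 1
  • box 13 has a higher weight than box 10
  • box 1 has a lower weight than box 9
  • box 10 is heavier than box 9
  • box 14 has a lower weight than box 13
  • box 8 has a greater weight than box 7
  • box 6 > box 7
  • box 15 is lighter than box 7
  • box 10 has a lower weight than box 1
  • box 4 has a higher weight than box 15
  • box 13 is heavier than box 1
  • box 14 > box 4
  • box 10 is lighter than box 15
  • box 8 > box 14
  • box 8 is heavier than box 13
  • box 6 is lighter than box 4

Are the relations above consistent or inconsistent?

Chaining the given relations yields box 9 < box 10 < box 15 < box 7 < box 6 < box 4 < box 14 < box 1, so box 9 < box 1. But one relation states box 1 < box 9. These cannot both hold.

inconsistent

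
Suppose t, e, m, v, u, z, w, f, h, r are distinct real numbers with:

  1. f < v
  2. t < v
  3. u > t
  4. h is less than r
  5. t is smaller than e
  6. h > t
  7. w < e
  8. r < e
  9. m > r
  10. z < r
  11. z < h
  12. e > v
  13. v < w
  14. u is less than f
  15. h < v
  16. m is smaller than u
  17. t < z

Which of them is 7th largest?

Piecing the relations together gives one ordering: t < z < h < r < m < u < f < v < w < e.
The 7th largest is r.

r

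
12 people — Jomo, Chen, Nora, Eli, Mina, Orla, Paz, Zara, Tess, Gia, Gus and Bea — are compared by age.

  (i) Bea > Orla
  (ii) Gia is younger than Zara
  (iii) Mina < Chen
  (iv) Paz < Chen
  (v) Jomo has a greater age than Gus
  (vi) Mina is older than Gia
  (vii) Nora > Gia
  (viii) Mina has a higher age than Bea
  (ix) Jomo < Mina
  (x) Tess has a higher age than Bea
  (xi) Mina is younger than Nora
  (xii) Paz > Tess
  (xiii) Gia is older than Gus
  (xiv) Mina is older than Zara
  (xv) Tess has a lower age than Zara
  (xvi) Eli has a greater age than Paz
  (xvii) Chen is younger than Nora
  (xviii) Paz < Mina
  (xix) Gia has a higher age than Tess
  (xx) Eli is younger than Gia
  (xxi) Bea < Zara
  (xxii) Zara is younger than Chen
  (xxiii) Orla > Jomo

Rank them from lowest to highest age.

Gus < Jomo < Orla < Bea < Tess < Paz < Eli < Gia < Zara < Mina < Chen < Nora

Each adjacent pair is fixed by a given relation: Gus < Jomo; Jomo < Orla; Orla < Bea; Bea < Tess; Tess < Paz; Paz < Eli; Eli < Gia; Gia < Zara; Zara < Mina; Mina < Chen; Chen < Nora. Chaining them end to end gives the full order.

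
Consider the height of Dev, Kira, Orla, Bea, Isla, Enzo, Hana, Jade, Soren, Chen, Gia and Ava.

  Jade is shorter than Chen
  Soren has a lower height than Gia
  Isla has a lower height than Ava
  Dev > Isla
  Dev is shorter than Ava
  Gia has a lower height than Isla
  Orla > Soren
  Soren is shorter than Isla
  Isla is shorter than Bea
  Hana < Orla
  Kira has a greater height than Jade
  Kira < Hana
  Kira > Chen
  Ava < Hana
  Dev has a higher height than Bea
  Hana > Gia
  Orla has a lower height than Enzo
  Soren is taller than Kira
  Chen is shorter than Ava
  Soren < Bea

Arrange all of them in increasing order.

The consecutive links are each given: Jade < Chen; Chen < Kira; Kira < Soren; Soren < Gia; Gia < Isla; Isla < Bea; Bea < Dev; Dev < Ava; Ava < Hana; Hana < Orla; Orla < Enzo.

Jade < Chen < Kira < Soren < Gia < Isla < Bea < Dev < Ava < Hana < Orla < Enzo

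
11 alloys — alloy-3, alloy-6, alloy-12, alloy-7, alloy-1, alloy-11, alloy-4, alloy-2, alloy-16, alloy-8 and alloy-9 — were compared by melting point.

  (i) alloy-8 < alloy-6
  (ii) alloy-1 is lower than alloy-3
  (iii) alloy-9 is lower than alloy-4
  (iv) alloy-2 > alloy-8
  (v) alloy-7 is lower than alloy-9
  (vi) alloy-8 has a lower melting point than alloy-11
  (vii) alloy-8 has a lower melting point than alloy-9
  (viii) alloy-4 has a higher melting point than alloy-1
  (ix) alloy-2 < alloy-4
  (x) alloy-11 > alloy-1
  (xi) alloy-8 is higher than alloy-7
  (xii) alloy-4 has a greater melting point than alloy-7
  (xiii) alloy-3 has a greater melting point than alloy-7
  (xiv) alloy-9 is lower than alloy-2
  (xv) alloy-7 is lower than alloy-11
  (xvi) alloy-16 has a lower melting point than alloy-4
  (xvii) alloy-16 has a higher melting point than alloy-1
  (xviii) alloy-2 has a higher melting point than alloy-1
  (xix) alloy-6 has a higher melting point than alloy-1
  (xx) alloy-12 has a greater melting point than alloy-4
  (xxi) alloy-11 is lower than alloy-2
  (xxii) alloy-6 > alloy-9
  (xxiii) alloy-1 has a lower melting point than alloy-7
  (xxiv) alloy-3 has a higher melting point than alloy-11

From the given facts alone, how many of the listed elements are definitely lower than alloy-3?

4

From alloy-3 the given relations immediately reach alloy-1, alloy-7, alloy-11.
From those, alloy-8 — 4 in total.
No other element is forced below alloy-3 by the given relations, so the count is 4.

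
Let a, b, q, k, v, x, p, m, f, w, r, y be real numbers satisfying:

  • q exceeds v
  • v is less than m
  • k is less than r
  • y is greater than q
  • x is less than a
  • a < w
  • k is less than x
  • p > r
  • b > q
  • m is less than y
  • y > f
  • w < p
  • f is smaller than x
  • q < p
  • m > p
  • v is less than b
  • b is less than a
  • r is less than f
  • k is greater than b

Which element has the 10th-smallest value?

The consecutive relations fix a unique order: v < q < b < k < r < f < x < a < w < p < m < y.
Counting 10 from the smallest end gives p.

p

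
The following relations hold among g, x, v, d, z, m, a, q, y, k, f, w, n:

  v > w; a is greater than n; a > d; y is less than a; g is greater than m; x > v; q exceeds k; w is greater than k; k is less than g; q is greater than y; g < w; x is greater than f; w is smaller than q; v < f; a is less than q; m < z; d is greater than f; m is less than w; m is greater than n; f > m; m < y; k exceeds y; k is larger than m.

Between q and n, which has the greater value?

The relevant relations are n < m; m < k; k < g; g < w; w < v; v < f; f < d; d < a; a < q.
Chaining these gives n < m < k < g < w < v < f < d < a < q.
So n < q; q is the larger of the two.

q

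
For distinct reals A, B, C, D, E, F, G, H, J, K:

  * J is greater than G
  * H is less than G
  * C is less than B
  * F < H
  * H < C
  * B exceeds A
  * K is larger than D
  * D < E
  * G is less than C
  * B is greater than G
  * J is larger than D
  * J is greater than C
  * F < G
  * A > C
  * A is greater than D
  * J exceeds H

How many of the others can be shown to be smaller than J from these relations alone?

5

From J the given relations immediately reach D, H, G, C.
From those, F — 5 in total.
Nothing else is reachable below J; 5 in all.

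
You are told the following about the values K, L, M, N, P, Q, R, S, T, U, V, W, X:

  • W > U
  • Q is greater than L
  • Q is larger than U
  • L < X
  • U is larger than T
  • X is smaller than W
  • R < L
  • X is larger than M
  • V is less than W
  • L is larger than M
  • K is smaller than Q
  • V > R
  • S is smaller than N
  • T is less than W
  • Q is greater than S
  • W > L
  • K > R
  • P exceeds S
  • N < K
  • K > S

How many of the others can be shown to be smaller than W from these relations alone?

7

From W the given relations immediately reach V, L, X, T, U.
From those, M, R — 7 in total.
Nothing else is reachable below W; 7 in all.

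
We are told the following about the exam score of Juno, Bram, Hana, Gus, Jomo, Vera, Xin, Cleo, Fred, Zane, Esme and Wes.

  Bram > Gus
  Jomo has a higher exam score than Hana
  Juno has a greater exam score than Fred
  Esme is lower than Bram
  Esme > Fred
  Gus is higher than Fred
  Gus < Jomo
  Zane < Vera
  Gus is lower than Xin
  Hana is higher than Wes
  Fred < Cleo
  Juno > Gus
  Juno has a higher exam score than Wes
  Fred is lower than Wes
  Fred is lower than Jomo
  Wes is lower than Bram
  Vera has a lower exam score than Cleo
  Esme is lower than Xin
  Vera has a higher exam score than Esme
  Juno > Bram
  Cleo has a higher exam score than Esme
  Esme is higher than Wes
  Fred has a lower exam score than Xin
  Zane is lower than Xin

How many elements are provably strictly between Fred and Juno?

4

Chaining upward from Fred reaches: Wes, Esme, Vera, Gus, Xin, Cleo, Hana, Jomo, Bram.
Chaining downward from Juno reaches: Wes, Esme, Gus, Bram.
Strictly between Fred and Juno are those in both lists: Wes, Esme, Gus, Bram — 4 elements.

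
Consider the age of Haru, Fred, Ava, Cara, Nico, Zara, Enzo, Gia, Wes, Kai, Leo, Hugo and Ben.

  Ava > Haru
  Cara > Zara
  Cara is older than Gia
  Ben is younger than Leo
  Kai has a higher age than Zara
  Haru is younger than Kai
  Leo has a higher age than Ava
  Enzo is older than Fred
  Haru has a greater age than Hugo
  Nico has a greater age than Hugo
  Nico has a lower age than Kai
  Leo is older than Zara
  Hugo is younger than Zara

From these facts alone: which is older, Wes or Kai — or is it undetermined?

Following every chain through Wes: nothing is chained to Wes.
Kai is not reached, and no chain runs the other way from Kai to Wes.
So the given relations leave the order of Wes and Kai undetermined.

undetermined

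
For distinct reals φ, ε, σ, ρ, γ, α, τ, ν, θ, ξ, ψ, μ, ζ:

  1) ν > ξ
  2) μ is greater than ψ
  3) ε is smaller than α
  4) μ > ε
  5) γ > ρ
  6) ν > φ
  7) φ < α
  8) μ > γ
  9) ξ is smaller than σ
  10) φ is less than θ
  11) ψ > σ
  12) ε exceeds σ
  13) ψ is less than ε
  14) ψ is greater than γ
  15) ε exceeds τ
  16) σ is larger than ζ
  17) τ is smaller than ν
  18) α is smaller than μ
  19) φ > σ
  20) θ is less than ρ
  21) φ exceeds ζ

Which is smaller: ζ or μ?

ζ

ζ < σ and σ < φ give ζ < φ.
With φ < θ: ζ < σ < φ < θ.
With θ < ρ: ζ < σ < φ < θ < ρ.
With ρ < γ: ζ < σ < φ < θ < ρ < γ.
With γ < ψ: ζ < σ < φ < θ < ρ < γ < ψ.
With ψ < ε: ζ < σ < φ < θ < ρ < γ < ψ < ε.
Then ε < α extends the chain to α.
With α < μ: ζ < σ < φ < θ < ρ < γ < ψ < ε < α < μ.
So ζ < μ; ζ is the smaller of the two.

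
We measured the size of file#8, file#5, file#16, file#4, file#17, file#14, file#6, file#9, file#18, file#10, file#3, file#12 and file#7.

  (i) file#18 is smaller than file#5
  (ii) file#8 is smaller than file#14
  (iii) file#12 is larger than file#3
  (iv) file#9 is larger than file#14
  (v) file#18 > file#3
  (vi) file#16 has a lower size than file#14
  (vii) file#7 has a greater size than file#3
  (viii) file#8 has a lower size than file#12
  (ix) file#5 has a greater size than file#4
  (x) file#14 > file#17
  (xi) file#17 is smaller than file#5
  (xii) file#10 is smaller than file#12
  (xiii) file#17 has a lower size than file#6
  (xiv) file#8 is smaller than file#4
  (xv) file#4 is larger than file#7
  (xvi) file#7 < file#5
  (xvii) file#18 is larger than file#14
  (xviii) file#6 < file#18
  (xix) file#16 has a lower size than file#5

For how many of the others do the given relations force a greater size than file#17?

The elements the relations force above file#17 are file#6, file#14, file#18, file#5, file#9 — no chain reaches any other.
That is 5.

5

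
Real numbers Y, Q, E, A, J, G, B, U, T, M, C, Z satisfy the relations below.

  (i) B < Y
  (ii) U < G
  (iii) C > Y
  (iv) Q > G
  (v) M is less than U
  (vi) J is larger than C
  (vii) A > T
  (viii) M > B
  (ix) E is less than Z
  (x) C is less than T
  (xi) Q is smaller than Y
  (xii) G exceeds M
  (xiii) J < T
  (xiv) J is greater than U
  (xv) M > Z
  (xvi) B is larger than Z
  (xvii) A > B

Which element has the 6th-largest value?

Q

The consecutive relations fix a unique order: E < Z < B < M < U < G < Q < Y < C < J < T < A.
The 6th largest is Q.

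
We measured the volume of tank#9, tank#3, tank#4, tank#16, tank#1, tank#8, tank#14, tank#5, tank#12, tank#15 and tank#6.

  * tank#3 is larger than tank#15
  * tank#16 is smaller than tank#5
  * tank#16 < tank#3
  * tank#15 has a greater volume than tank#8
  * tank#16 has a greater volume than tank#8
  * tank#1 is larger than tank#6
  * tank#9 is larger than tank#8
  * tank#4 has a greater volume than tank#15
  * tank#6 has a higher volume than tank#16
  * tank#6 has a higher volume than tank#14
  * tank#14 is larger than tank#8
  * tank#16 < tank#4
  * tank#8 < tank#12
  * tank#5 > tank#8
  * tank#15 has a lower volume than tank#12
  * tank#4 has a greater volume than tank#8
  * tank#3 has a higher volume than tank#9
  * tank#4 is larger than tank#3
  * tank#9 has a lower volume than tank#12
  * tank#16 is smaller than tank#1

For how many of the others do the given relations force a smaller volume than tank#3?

The elements the relations force below tank#3 are tank#8, tank#9, tank#16, tank#15 — no chain reaches any other.
That is 4.

4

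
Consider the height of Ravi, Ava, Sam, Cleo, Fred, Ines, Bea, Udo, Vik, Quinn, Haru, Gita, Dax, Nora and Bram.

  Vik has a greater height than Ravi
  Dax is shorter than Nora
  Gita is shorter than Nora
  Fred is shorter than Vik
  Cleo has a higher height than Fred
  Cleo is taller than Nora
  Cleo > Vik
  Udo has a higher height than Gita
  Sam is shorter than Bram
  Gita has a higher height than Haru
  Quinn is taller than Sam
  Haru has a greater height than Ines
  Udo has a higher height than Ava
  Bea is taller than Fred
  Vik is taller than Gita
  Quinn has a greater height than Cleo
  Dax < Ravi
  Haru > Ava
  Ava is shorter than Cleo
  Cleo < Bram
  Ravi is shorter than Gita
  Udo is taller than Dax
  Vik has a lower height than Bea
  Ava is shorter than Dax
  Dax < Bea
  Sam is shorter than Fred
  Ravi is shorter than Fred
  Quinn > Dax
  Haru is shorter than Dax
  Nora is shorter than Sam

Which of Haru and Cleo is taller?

Following the relations from Haru: Haru < Dax < Ravi < Gita < Nora < Sam < Fred < Vik < Cleo.
So Haru < Cleo; Cleo is the taller of the two.

Cleo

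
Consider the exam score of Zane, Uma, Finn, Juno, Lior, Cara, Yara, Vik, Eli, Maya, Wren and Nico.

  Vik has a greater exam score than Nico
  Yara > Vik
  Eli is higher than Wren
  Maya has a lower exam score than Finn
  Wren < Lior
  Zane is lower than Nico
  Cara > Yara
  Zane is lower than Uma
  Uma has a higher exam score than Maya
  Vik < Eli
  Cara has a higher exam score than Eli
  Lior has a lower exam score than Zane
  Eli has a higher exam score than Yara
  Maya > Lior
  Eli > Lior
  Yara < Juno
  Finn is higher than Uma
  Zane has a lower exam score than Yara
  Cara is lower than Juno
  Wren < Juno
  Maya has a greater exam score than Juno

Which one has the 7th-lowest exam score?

The consecutive relations fix a unique order: Wren < Lior < Zane < Nico < Vik < Yara < Eli < Cara < Juno < Maya < Uma < Finn.
The 7th smallest is Eli.

Eli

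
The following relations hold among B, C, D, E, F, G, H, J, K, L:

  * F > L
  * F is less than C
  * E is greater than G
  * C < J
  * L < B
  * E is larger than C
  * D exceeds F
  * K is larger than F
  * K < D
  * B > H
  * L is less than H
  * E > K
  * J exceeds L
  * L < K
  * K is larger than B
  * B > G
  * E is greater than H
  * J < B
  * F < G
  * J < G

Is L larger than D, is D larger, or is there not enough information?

D

Following the relations from L: L < F < C < J < G < B < K < D.
So D is larger.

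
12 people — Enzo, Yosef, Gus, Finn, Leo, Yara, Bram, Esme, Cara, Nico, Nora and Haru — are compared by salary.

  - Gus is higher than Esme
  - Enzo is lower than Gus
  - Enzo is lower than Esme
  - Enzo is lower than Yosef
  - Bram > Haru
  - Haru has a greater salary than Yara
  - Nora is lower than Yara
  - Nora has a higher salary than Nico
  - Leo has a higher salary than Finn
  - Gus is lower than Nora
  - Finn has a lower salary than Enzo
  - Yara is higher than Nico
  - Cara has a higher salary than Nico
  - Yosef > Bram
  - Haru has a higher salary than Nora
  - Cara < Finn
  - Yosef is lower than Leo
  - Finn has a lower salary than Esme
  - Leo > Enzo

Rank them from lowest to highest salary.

Nico < Cara < Finn < Enzo < Esme < Gus < Nora < Yara < Haru < Bram < Yosef < Leo

Each adjacent pair is fixed by a given relation: Nico < Cara; Cara < Finn; Finn < Enzo; Enzo < Esme; Esme < Gus; Gus < Nora; Nora < Yara; Yara < Haru; Haru < Bram; Bram < Yosef; Yosef < Leo. Chaining them end to end gives the full order.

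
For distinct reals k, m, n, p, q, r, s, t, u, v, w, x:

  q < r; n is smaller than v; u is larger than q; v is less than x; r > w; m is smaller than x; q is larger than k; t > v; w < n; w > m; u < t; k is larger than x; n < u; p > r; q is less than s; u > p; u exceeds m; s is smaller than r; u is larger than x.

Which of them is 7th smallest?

The consecutive relations fix a unique order: m < w < n < v < x < k < q < s < r < p < u < t.
Counting 7 from the smallest end gives q.

q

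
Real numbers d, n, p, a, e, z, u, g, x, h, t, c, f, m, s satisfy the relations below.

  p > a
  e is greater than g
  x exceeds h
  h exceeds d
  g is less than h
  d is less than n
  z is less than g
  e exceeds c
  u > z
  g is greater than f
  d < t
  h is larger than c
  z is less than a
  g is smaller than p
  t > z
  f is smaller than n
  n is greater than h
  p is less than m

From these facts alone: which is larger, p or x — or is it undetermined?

undetermined

Following every chain through p: above p we get m; below p we get z, a, f, g.
x is not reached, and no chain runs the other way from x to p.
So the given relations leave the order of p and x undetermined.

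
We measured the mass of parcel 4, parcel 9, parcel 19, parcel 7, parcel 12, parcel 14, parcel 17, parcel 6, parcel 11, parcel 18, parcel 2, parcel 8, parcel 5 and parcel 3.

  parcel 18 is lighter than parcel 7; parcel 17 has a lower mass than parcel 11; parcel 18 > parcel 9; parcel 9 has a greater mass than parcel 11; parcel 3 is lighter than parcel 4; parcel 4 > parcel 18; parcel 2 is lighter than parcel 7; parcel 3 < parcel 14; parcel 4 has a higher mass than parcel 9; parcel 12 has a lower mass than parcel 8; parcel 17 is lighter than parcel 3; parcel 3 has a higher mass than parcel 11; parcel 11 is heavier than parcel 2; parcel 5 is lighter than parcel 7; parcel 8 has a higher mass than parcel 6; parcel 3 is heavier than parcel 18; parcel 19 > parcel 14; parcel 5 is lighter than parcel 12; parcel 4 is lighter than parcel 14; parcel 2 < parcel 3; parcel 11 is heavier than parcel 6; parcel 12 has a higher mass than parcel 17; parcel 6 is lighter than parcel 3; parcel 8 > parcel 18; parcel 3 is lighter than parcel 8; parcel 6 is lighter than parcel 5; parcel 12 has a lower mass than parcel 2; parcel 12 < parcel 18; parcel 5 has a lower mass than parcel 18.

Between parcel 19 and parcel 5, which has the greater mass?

parcel 5 < parcel 12 and parcel 12 < parcel 2 give parcel 5 < parcel 2.
With parcel 2 < parcel 11: parcel 5 < parcel 12 < parcel 2 < parcel 11.
Then parcel 11 < parcel 9 extends the chain to parcel 9.
Then parcel 9 < parcel 18 extends the chain to parcel 18.
With parcel 18 < parcel 3: parcel 5 < parcel 12 < parcel 2 < parcel 11 < parcel 9 < parcel 18 < parcel 3.
With parcel 3 < parcel 4: parcel 5 < parcel 12 < parcel 2 < parcel 11 < parcel 9 < parcel 18 < parcel 3 < parcel 4.
Then parcel 4 < parcel 14 extends the chain to parcel 14.
Then parcel 14 < parcel 19 extends the chain to parcel 19.
So parcel 5 < parcel 19; parcel 19 is the heavier of the two.

parcel 19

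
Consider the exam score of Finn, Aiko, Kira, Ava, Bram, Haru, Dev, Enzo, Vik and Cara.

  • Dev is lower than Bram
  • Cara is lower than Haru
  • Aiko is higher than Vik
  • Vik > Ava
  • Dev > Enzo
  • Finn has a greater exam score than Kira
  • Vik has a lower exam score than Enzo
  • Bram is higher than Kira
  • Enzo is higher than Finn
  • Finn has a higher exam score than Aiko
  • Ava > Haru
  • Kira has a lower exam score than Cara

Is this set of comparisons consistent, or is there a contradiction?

Every relation is compatible with Kira < Cara < Haru < Ava < Vik < Aiko < Finn < Enzo < Dev < Bram; the set is consistent.

consistent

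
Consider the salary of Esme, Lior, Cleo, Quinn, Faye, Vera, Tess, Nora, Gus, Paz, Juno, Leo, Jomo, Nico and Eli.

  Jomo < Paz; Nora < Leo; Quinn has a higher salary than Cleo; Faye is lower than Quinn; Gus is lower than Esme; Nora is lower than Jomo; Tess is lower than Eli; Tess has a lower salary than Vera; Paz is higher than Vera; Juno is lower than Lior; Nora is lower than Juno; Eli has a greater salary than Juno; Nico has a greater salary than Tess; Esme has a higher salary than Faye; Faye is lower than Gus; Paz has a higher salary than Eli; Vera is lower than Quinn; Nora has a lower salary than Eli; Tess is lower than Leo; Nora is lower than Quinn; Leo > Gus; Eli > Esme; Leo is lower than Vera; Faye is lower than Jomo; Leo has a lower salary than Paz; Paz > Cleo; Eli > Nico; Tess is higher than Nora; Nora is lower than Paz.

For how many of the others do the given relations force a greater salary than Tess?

6

The elements the relations force above Tess are Leo, Nico, Vera, Eli, Quinn, Paz — no chain reaches any other.
That is 6.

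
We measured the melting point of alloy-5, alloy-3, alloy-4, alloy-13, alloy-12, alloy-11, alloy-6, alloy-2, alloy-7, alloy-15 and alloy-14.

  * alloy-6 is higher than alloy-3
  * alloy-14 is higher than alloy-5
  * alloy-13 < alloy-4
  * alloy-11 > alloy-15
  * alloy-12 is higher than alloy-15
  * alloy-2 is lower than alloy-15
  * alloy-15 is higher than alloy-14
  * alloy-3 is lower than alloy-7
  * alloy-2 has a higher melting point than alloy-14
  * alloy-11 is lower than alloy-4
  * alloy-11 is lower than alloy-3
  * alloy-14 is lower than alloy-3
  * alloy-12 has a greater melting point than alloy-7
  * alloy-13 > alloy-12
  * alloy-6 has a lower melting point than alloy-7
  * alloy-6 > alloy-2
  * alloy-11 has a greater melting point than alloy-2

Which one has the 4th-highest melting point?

Chaining the given pairs: alloy-5 < alloy-14 < alloy-2 < alloy-15 < alloy-11 < alloy-3 < alloy-6 < alloy-7 < alloy-12 < alloy-13 < alloy-4.
The 4th largest is alloy-7.

alloy-7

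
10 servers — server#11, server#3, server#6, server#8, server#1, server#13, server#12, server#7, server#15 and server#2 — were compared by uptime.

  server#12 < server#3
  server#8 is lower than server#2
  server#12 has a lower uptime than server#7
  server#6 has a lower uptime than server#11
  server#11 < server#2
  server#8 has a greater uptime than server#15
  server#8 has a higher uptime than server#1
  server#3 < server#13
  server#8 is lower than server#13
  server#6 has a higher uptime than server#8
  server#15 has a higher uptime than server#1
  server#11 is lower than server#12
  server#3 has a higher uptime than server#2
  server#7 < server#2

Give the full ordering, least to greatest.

Each adjacent pair is fixed by a given relation: server#1 < server#15; server#15 < server#8; server#8 < server#6; server#6 < server#11; server#11 < server#12; server#12 < server#7; server#7 < server#2; server#2 < server#3; server#3 < server#13. Chaining them end to end gives the full order.

server#1 < server#15 < server#8 < server#6 < server#11 < server#12 < server#7 < server#2 < server#3 < server#13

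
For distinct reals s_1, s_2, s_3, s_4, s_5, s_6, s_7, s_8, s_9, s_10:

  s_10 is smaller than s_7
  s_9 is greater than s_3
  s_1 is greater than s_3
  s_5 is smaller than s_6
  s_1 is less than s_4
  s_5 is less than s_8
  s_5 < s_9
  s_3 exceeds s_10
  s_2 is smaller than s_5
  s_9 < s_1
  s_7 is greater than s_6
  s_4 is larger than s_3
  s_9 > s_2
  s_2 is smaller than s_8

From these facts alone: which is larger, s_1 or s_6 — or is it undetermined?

Following every chain through s_6: above s_6 we get s_7; below s_6 we get s_2, s_5.
s_1 is not reached, and no chain runs the other way from s_1 to s_6.
So the given relations leave the order of s_6 and s_1 undetermined.

undetermined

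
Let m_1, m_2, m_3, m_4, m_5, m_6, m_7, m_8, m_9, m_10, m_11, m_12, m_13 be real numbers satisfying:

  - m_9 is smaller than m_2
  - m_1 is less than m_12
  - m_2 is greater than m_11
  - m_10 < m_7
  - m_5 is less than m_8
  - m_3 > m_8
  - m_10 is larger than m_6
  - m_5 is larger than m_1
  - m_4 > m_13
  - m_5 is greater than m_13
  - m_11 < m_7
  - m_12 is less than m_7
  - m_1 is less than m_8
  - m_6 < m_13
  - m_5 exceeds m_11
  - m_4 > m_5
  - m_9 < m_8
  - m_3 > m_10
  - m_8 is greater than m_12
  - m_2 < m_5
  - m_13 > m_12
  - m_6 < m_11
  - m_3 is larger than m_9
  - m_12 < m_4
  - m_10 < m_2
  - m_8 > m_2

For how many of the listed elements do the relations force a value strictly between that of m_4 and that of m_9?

2

The relations place m_9 below m_4. An element lies strictly between them when it is forced above m_9 and also forced below m_4.
Above m_9: {m_2, m_5, m_8, m_3}. Below m_4: {m_6, m_11, m_1, m_12, m_10, m_13, m_2, m_5}.
Intersection: {m_2, m_5} — 2.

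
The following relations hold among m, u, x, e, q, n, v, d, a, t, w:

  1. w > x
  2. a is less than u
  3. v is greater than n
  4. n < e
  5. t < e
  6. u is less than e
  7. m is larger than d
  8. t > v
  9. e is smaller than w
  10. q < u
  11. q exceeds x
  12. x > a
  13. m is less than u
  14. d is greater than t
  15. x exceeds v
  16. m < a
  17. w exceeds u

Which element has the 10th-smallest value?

Piecing the relations together gives one ordering: n < v < t < d < m < a < x < q < u < e < w.
The 10th smallest is e.

e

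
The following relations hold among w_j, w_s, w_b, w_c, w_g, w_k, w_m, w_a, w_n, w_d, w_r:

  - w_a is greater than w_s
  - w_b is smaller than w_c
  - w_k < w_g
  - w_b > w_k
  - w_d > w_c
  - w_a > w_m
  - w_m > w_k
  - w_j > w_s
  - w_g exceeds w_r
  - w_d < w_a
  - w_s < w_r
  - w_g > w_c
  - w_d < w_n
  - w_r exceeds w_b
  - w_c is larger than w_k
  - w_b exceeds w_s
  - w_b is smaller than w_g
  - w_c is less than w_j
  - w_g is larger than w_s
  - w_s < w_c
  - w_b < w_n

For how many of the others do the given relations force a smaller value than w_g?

5

From w_g the given relations immediately reach w_k, w_s, w_b, w_c, w_r.
No other element is forced below w_g by the given relations, so the count is 5.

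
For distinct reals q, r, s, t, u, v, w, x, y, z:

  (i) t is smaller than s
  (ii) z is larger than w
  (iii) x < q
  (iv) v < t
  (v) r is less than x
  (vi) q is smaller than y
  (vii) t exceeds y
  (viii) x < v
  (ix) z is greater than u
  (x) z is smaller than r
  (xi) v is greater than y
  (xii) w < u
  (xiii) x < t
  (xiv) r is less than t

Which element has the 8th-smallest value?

The consecutive relations fix a unique order: w < u < z < r < x < q < y < v < t < s.
The 8th smallest is v.

v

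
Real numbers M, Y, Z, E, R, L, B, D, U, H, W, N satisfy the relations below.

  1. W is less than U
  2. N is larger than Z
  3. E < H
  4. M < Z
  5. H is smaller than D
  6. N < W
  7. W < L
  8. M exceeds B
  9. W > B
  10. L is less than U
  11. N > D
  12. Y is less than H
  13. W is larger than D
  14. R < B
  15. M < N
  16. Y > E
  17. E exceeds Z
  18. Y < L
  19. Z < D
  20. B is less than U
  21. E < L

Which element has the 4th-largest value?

N

Chaining the given pairs: R < B < M < Z < E < Y < H < D < N < W < L < U.
Counting 4 from the largest end gives N.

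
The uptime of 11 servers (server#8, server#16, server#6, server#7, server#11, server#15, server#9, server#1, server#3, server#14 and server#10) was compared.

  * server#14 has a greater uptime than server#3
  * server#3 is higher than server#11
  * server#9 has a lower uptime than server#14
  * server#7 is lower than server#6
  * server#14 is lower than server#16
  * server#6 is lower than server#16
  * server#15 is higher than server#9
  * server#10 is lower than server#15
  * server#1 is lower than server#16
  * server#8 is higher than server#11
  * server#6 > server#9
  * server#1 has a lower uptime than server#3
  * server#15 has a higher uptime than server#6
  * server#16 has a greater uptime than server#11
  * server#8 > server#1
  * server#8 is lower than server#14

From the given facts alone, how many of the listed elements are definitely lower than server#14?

5

The elements the relations force below server#14 are server#11, server#9, server#1, server#3, server#8 — no chain reaches any other.
That is 5.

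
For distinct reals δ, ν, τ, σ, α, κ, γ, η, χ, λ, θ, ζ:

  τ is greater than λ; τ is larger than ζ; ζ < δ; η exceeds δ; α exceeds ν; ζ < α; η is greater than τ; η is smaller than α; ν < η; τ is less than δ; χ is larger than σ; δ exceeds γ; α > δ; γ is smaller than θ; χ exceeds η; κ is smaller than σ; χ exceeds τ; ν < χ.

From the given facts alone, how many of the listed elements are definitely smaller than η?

6

From η the given relations immediately reach τ, ν, δ.
From those, γ, λ, ζ — 6 in total.
Nothing else is reachable below η; 6 in all.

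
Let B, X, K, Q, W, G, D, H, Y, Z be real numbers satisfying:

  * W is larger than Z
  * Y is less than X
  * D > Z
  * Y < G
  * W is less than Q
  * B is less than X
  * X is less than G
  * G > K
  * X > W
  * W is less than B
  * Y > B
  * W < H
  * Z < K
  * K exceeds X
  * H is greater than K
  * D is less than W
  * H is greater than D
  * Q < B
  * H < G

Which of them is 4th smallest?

Q

The consecutive relations fix a unique order: Z < D < W < Q < B < Y < X < K < H < G.
Counting 4 from the smallest end gives Q.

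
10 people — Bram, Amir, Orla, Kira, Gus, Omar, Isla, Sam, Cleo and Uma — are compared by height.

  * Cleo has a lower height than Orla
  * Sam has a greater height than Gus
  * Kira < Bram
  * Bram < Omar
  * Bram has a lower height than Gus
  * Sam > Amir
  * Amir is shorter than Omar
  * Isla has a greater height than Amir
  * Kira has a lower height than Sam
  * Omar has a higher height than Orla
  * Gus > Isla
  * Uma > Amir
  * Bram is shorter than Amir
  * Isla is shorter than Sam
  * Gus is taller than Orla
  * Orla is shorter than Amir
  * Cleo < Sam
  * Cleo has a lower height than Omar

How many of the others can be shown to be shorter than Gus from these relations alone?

6

From Gus the given relations immediately reach Orla, Bram, Isla.
From those, Kira, Cleo, Amir — 6 in total.
Nothing else is reachable below Gus; 6 in all.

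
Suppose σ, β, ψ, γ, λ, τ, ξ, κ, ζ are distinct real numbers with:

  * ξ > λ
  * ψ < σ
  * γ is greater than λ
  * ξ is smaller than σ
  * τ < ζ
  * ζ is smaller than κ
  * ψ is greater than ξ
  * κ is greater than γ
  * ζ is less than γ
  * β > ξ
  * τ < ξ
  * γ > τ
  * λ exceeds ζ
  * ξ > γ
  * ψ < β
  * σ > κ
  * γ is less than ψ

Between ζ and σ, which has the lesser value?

Link the given pairs in sequence: ζ < λ; λ < γ; γ < ξ; ξ < ψ; ψ < σ.
Together: ζ < λ < γ < ξ < ψ < σ.
So ζ < σ; ζ is the smaller of the two.

ζ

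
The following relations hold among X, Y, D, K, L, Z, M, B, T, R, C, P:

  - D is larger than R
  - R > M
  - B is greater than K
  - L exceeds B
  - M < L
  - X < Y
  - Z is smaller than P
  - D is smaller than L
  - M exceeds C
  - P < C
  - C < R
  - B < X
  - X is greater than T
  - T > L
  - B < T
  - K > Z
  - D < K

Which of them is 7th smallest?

K

Chaining the given pairs: Z < P < C < M < R < D < K < B < L < T < X < Y.
Counting 7 from the smallest end gives K.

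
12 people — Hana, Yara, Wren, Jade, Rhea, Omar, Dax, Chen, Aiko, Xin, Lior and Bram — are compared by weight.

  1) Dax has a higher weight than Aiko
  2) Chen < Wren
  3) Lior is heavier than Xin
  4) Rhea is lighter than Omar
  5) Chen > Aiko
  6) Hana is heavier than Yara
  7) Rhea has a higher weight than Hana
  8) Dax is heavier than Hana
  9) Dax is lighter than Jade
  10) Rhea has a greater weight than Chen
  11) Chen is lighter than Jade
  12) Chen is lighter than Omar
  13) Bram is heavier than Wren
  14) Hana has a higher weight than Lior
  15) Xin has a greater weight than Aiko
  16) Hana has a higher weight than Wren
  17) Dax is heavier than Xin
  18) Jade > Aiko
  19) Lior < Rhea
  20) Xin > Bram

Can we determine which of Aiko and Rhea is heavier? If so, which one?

Following the relations from Aiko: Aiko < Chen < Wren < Bram < Xin < Lior < Rhea.
So Rhea is heavier.

Rhea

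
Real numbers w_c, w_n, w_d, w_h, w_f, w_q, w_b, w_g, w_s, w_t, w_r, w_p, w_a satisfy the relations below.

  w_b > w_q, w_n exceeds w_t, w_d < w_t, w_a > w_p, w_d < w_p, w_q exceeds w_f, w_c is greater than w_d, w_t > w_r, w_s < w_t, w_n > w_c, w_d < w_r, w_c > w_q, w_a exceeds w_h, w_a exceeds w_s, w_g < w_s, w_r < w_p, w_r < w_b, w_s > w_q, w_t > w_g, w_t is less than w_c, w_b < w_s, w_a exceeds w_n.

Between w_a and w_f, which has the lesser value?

w_f

Following the relations from w_f: w_f < w_q < w_b < w_s < w_t < w_c < w_n < w_a.
So w_f < w_a; w_f is the smaller of the two.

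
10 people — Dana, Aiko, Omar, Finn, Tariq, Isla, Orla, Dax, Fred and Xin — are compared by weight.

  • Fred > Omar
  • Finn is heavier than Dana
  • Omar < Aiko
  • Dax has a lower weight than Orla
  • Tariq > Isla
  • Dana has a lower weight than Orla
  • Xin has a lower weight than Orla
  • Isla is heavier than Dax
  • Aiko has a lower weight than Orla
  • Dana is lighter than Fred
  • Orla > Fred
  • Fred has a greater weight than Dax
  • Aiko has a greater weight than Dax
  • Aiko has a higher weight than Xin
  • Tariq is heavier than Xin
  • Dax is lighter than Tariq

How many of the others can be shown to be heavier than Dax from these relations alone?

5

From Dax the given relations immediately reach Isla, Fred, Aiko, Orla, Tariq.
No other element is forced above Dax by the given relations, so the count is 5.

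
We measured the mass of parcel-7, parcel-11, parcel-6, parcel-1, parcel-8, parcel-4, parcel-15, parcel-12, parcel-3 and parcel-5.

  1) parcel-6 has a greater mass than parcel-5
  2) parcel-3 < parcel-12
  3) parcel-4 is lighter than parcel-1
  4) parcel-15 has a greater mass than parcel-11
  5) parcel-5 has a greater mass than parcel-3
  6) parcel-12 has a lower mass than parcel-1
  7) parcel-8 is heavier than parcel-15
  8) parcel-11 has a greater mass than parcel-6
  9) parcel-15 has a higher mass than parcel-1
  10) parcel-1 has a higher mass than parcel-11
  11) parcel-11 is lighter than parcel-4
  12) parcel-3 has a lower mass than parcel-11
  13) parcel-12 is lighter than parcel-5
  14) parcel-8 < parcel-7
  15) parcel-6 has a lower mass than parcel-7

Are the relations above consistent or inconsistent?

consistent

Every relation is compatible with parcel-3 < parcel-12 < parcel-5 < parcel-6 < parcel-11 < parcel-4 < parcel-1 < parcel-15 < parcel-8 < parcel-7; the set is consistent.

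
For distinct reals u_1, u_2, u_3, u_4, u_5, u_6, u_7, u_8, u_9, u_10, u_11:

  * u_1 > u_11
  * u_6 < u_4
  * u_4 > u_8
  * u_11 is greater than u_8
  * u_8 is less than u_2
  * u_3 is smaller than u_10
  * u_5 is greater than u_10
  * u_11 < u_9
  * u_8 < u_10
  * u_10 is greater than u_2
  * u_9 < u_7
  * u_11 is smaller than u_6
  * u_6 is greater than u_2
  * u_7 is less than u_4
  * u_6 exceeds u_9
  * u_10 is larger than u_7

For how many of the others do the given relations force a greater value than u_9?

5

Directly above u_9: u_6, u_7.
One step further: u_4, u_10 (4 so far).
One step further: u_5 (5 so far).
No other element is forced above u_9 by the given relations, so the count is 5.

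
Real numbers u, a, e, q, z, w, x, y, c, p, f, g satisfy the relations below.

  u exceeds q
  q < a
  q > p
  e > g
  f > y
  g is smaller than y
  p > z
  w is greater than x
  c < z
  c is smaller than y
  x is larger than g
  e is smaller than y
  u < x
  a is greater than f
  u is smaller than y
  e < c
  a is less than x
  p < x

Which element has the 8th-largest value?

p

The consecutive relations fix a unique order: g < e < c < z < p < q < u < y < f < a < x < w.
The 8th largest is p.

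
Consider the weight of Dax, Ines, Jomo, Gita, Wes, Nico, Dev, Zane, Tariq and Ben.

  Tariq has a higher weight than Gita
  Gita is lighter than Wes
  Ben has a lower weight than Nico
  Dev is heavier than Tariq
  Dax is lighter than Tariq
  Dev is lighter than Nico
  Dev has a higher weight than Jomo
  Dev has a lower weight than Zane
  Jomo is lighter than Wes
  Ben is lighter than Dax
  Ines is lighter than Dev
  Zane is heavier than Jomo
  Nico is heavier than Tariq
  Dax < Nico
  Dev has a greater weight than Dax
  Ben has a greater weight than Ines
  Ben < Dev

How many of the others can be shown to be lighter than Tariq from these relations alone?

From Tariq the given relations immediately reach Dax, Gita.
From those, Ben — 3 in total.
From those, Ines — 4 in total.
No other element is forced below Tariq by the given relations, so the count is 4.

4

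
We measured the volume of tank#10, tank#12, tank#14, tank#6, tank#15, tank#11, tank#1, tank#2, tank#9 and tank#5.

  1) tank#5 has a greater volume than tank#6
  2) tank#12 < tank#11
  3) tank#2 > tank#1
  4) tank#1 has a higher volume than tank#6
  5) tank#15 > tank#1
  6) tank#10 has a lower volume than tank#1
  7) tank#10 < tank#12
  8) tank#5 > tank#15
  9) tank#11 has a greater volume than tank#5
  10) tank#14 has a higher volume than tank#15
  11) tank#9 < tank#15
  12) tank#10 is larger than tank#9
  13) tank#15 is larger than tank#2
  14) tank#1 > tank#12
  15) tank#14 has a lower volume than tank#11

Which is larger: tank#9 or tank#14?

tank#14

tank#9 < tank#10 and tank#10 < tank#12 give tank#9 < tank#12.
Then tank#12 < tank#1 extends the chain to tank#1.
Then tank#1 < tank#2 extends the chain to tank#2.
With tank#2 < tank#15: tank#9 < tank#10 < tank#12 < tank#1 < tank#2 < tank#15.
With tank#15 < tank#14: tank#9 < tank#10 < tank#12 < tank#1 < tank#2 < tank#15 < tank#14.
So tank#9 < tank#14; tank#14 is the larger of the two.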